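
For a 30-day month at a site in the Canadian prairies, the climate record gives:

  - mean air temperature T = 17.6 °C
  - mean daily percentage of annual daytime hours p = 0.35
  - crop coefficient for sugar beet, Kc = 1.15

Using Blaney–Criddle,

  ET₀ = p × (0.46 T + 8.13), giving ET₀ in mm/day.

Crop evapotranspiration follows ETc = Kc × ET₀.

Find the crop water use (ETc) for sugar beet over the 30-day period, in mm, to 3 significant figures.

196 mm

ET₀ = 0.35 × (0.46 × 17.6 + 8.13) = 0.35 × 16.226 = 5.6791 mm/d
ETc = Kc × ET₀ = 1.15 × 5.6791 = 6.5310 mm/d
Over 30 days: 6.5310 × 30 = 195.930 mm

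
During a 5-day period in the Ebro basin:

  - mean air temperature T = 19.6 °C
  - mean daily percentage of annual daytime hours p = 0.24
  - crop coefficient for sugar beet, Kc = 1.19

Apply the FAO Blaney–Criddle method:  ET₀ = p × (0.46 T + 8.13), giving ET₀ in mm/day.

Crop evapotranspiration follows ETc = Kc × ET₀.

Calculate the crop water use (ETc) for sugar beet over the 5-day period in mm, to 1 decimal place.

24.5 mm

ET₀ = 0.24 × (0.46 × 19.6 + 8.13) = 0.24 × 17.146 = 4.1150 mm/d
ETc = Kc × ET₀ = 1.19 × 4.1150 = 4.8969 mm/d
Over 5 days: 4.8969 × 5 = 24.485 mm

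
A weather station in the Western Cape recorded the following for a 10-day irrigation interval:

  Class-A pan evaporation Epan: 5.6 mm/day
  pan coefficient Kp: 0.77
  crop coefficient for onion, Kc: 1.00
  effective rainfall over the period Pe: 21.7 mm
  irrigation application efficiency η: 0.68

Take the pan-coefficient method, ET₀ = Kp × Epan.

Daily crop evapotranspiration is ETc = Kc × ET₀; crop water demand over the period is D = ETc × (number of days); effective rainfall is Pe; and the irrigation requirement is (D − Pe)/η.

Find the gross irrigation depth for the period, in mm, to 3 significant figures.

ET₀ = 0.77 × 5.6 = 4.3120 mm/d
ETc = Kc × ET₀ = 1.00 × 4.3120 = 4.3120 mm/d
Crop demand D = ETc × 10 d = 4.3120 × 10 = 43.120 mm
D − Pe = 43.120 − 21.7 = 21.420 mm
Gross irrigation = 21.420 / 0.68 = 31.500 mm

31.5 mm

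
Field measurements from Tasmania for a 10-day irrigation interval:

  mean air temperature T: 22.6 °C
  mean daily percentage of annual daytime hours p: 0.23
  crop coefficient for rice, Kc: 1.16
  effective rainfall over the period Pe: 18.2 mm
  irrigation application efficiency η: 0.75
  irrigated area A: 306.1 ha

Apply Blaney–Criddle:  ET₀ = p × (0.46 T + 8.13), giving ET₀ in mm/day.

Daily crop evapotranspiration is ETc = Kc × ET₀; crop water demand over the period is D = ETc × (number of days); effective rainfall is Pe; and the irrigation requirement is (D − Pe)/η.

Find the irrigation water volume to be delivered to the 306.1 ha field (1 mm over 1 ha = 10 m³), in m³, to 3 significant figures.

ET₀ = 0.23 × (0.46 × 22.6 + 8.13) = 0.23 × 18.526 = 4.2610 mm/d
ETc = Kc × ET₀ = 1.16 × 4.2610 = 4.9428 mm/d
Crop demand D = ETc × 10 d = 4.9428 × 10 = 49.428 mm
D − Pe = 49.428 − 18.2 = 31.228 mm
Gross irrigation = 31.228 / 0.75 = 41.637 mm
Volume = 41.637 mm × 306.1 ha × 10 = 127450.9 m³

127000 m³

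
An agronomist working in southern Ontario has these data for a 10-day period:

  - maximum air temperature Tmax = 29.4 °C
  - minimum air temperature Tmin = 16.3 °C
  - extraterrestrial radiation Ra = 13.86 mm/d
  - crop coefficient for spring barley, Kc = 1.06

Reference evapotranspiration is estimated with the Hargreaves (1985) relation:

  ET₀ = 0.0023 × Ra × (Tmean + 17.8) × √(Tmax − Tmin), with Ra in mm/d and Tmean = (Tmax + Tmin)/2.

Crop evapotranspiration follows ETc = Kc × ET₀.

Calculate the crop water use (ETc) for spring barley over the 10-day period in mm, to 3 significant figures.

Tmean = (29.4 + 16.3)/2 = 22.85 °C
ET₀ = 0.0023 × 13.86 × (22.85 + 17.8) × √13.1 = 0.0023 × 13.86 × 40.65 × 3.6194 = 4.6902 mm/d
ETc = Kc × ET₀ = 1.06 × 4.6902 = 4.9716 mm/d
Over 10 days: 4.9716 × 10 = 49.716 mm

49.7 mm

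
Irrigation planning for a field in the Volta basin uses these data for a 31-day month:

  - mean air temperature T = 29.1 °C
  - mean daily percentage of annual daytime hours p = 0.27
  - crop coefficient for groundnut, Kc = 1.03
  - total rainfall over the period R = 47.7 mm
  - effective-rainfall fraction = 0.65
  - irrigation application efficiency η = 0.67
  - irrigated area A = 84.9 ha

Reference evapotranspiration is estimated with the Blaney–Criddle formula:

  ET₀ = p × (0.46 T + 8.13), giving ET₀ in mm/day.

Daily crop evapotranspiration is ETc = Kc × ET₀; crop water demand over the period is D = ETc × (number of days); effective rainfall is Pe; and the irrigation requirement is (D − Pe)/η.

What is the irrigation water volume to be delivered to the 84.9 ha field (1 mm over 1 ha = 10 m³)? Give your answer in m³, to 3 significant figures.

ET₀ = 0.27 × (0.46 × 29.1 + 8.13) = 0.27 × 21.516 = 5.8093 mm/d
ETc = Kc × ET₀ = 1.03 × 5.8093 = 5.9836 mm/d
Crop demand D = ETc × 31 d = 5.9836 × 31 = 185.492 mm
Pe = 0.65 × 47.7 = 31.005 mm
D − Pe = 185.492 − 31.005 = 154.487 mm
Gross irrigation = 154.487 / 0.67 = 230.578 mm
Volume = 230.578 mm × 84.9 ha × 10 = 195760.7 m³

196000 m³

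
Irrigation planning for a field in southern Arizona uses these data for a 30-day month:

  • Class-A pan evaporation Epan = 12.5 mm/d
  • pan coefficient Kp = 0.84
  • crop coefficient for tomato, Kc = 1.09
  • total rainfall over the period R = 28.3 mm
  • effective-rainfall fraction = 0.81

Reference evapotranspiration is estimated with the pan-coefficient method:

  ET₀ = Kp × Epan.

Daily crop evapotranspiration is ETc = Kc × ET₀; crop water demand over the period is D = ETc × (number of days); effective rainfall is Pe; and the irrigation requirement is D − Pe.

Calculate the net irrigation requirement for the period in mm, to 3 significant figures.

320 mm

ET₀ = 0.84 × 12.5 = 10.5000 mm/d
ETc = Kc × ET₀ = 1.09 × 10.5000 = 11.4450 mm/d
Crop demand D = ETc × 30 d = 11.4450 × 30 = 343.350 mm
Pe = 0.81 × 28.3 = 22.923 mm
D − Pe = 343.350 − 22.923 = 320.427 mm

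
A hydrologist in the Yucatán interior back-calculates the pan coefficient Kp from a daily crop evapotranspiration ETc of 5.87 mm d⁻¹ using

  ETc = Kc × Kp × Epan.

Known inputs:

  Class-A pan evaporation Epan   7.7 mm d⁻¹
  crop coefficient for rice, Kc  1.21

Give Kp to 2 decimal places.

ETc = Kc × Kp × Epan  ⇒  Kp = ETc / (Kc × Epan)
Kp = 5.87 / (1.21 × 7.7) = 5.87 / 9.317 = 0.6300

0.63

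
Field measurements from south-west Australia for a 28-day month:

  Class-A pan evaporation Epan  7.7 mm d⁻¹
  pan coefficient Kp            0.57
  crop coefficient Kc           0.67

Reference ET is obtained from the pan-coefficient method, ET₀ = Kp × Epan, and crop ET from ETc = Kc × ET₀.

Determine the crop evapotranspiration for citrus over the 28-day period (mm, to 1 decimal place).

82.3 mm

ET₀ = 0.57 × 7.7 = 4.3890 mm/d
ETc = Kc × ET₀ = 0.67 × 4.3890 = 2.9406 mm/d
Over 28 days: 2.9406 × 28 = 82.337 mm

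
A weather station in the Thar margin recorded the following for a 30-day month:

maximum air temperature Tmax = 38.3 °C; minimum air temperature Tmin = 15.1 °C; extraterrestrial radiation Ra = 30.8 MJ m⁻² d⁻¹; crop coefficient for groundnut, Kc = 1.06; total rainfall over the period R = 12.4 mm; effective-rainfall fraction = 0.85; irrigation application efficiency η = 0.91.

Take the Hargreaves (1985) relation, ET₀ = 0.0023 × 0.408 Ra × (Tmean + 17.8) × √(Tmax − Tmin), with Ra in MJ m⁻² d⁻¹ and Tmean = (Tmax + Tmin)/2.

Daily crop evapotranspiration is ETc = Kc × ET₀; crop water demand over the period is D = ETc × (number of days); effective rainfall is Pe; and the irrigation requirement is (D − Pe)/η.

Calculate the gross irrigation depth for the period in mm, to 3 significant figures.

Tmean = (38.3 + 15.1)/2 = 26.70 °C
0.408 Ra = 0.408 × 30.8 = 12.5664 mm/d equivalent
ET₀ = 0.0023 × 12.5664 × (26.70 + 17.8) × √23.2 = 0.0023 × 12.5664 × 44.50 × 4.8166 = 6.1950 mm/d
ETc = Kc × ET₀ = 1.06 × 6.1950 = 6.5667 mm/d
Crop demand D = ETc × 30 d = 6.5667 × 30 = 197.001 mm
Pe = 0.85 × 12.4 = 10.540 mm
D − Pe = 197.001 − 10.540 = 186.461 mm
Gross irrigation = 186.461 / 0.91 = 204.902 mm

205 mm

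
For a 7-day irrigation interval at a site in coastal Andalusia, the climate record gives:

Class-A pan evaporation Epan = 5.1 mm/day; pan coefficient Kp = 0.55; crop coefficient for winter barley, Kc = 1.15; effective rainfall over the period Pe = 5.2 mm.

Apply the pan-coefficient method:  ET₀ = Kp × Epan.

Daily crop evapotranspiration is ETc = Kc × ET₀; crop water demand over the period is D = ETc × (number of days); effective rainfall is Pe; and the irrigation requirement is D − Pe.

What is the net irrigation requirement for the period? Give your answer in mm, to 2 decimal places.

ET₀ = 0.55 × 5.1 = 2.8050 mm/d
ETc = Kc × ET₀ = 1.15 × 2.8050 = 3.2258 mm/d
Crop demand D = ETc × 7 d = 3.2258 × 7 = 22.581 mm
D − Pe = 22.581 − 5.2 = 17.381 mm

17.38 mm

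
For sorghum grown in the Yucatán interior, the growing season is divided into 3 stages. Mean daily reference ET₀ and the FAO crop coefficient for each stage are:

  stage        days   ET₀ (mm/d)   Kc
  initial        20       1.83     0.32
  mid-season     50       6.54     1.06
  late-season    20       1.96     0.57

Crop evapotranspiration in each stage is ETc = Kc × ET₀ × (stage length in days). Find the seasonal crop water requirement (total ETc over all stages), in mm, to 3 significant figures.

initial: 0.32 × 1.83 × 20 = 11.71 mm
mid-season: 1.06 × 6.54 × 50 = 346.62 mm
late-season: 0.57 × 1.96 × 20 = 22.34 mm
Seasonal total = 380.67 mm

381 mm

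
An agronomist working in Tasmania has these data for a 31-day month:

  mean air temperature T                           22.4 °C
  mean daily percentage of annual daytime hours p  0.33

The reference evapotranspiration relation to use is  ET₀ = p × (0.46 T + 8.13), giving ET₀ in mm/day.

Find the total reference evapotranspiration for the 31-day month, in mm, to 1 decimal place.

188.6 mm

ET₀ = 0.33 × (0.46 × 22.4 + 8.13) = 0.33 × 18.434 = 6.0832 mm/d
Monthly total = 6.0832 × 31 = 188.579 mm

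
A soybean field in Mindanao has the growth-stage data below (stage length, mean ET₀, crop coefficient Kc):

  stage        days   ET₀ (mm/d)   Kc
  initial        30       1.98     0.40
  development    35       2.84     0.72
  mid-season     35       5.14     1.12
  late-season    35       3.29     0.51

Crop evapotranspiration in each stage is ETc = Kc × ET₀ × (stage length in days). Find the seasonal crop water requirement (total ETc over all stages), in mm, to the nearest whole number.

initial: 0.40 × 1.98 × 30 = 23.76 mm
development: 0.72 × 2.84 × 35 = 71.57 mm
mid-season: 1.12 × 5.14 × 35 = 201.49 mm
late-season: 0.51 × 3.29 × 35 = 58.73 mm
Seasonal total = 355.55 mm

356 mm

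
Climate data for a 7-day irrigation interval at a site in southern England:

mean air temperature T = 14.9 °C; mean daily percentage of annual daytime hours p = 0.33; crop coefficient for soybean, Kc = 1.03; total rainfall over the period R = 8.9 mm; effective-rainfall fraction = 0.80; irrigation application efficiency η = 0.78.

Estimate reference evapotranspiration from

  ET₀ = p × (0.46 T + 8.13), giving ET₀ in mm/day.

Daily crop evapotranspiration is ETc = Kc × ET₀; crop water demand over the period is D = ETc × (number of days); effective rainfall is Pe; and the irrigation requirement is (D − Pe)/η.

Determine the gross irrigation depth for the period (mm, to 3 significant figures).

36.6 mm

ET₀ = 0.33 × (0.46 × 14.9 + 8.13) = 0.33 × 14.984 = 4.9447 mm/d
ETc = Kc × ET₀ = 1.03 × 4.9447 = 5.0930 mm/d
Crop demand D = ETc × 7 d = 5.0930 × 7 = 35.651 mm
Pe = 0.80 × 8.9 = 7.120 mm
D − Pe = 35.651 − 7.120 = 28.531 mm
Gross irrigation = 28.531 / 0.78 = 36.578 mm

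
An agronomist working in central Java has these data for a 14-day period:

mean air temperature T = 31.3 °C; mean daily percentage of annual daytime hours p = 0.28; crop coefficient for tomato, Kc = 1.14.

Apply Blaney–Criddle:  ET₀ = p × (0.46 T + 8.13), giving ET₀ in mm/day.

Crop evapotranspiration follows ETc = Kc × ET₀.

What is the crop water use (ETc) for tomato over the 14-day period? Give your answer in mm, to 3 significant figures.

101 mm

ET₀ = 0.28 × (0.46 × 31.3 + 8.13) = 0.28 × 22.528 = 6.3078 mm/d
ETc = Kc × ET₀ = 1.14 × 6.3078 = 7.1909 mm/d
Over 14 days: 7.1909 × 14 = 100.673 mm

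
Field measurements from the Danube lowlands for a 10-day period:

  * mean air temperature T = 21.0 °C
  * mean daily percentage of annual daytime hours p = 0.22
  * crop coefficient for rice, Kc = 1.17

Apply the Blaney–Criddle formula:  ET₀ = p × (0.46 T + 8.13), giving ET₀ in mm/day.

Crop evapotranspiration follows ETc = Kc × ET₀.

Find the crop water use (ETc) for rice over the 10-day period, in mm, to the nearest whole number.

ET₀ = 0.22 × (0.46 × 21.0 + 8.13) = 0.22 × 17.790 = 3.9138 mm/d
ETc = Kc × ET₀ = 1.17 × 3.9138 = 4.5791 mm/d
Over 10 days: 4.5791 × 10 = 45.791 mm

46 mm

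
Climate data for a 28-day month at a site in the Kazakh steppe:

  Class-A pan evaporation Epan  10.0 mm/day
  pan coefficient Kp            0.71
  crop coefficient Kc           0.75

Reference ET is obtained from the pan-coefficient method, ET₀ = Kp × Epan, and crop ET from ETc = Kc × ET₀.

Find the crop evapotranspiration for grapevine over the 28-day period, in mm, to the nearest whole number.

149 mm

ET₀ = 0.71 × 10.0 = 7.1000 mm/d
ETc = Kc × ET₀ = 0.75 × 7.1000 = 5.3250 mm/d
Over 28 days: 5.3250 × 28 = 149.100 mm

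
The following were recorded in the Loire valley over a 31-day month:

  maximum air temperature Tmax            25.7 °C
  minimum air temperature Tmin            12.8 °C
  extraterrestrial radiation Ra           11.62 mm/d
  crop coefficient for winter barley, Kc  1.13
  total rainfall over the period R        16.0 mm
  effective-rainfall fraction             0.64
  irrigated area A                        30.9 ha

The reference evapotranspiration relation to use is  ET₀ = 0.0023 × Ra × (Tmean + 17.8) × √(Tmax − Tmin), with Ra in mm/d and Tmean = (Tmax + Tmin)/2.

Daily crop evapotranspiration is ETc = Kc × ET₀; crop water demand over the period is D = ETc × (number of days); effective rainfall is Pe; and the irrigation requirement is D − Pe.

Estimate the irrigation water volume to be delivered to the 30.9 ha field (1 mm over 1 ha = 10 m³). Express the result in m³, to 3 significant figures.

Tmean = (25.7 + 12.8)/2 = 19.25 °C
ET₀ = 0.0023 × 11.62 × (19.25 + 17.8) × √12.9 = 0.0023 × 11.62 × 37.05 × 3.5917 = 3.5565 mm/d
ETc = Kc × ET₀ = 1.13 × 3.5565 = 4.0188 mm/d
Crop demand D = ETc × 31 d = 4.0188 × 31 = 124.583 mm
Pe = 0.64 × 16.0 = 10.240 mm
D − Pe = 124.583 − 10.240 = 114.343 mm
Volume = 114.343 mm × 30.9 ha × 10 = 35332.0 m³

35300 m³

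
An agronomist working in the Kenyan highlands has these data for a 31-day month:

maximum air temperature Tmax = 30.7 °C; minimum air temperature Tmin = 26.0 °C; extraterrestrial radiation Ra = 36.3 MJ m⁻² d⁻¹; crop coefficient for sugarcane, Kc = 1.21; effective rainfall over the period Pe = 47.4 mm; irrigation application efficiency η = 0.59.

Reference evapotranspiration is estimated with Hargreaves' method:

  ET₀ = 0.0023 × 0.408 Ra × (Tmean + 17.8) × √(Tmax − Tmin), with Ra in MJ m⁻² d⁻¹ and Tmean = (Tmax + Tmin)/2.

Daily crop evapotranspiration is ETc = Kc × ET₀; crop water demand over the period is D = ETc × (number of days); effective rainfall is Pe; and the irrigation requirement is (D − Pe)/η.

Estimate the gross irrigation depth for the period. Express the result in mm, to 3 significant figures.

136 mm

Tmean = (30.7 + 26.0)/2 = 28.35 °C
0.408 Ra = 0.408 × 36.3 = 14.8104 mm/d equivalent
ET₀ = 0.0023 × 14.8104 × (28.35 + 17.8) × √4.7 = 0.0023 × 14.8104 × 46.15 × 2.1679 = 3.4080 mm/d
ETc = Kc × ET₀ = 1.21 × 3.4080 = 4.1237 mm/d
Crop demand D = ETc × 31 d = 4.1237 × 31 = 127.835 mm
D − Pe = 127.835 − 47.4 = 80.435 mm
Gross irrigation = 80.435 / 0.59 = 136.331 mm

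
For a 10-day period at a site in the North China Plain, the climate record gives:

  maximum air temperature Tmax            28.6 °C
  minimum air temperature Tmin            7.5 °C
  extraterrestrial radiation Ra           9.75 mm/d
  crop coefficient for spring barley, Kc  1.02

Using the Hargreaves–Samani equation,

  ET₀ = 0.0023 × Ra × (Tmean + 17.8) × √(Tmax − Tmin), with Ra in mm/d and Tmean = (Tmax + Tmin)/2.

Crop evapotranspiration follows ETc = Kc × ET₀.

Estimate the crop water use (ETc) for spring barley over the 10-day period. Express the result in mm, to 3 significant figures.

Tmean = (28.6 + 7.5)/2 = 18.05 °C
ET₀ = 0.0023 × 9.75 × (18.05 + 17.8) × √21.1 = 0.0023 × 9.75 × 35.85 × 4.5935 = 3.6929 mm/d
ETc = Kc × ET₀ = 1.02 × 3.6929 = 3.7668 mm/d
Over 10 days: 3.7668 × 10 = 37.668 mm

37.7 mm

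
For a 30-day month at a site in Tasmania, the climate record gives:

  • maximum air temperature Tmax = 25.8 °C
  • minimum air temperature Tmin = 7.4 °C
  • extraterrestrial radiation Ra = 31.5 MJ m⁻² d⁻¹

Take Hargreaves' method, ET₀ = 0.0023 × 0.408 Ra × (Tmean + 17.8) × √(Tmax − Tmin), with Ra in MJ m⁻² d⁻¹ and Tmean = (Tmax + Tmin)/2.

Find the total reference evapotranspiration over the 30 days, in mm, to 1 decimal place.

130.9 mm

Tmean = (25.8 + 7.4)/2 = 16.60 °C
0.408 Ra = 0.408 × 31.5 = 12.8520 mm/d equivalent
ET₀ = 0.0023 × 12.8520 × (16.60 + 17.8) × √18.4 = 0.0023 × 12.8520 × 34.40 × 4.2895 = 4.3618 mm/d
Over 30 days: 4.3618 × 30 = 130.854 mm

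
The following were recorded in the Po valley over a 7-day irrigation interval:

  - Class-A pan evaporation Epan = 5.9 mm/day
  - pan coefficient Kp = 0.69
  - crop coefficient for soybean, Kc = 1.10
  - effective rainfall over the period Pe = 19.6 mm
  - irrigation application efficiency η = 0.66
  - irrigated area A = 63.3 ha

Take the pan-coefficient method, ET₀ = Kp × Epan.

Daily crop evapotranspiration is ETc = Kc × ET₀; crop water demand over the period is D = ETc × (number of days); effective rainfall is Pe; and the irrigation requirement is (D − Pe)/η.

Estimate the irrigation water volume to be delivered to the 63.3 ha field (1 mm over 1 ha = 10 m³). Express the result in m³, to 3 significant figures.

ET₀ = 0.69 × 5.9 = 4.0710 mm/d
ETc = Kc × ET₀ = 1.10 × 4.0710 = 4.4781 mm/d
Crop demand D = ETc × 7 d = 4.4781 × 7 = 31.347 mm
D − Pe = 31.347 − 19.6 = 11.747 mm
Gross irrigation = 11.747 / 0.66 = 17.798 mm
Volume = 17.798 mm × 63.3 ha × 10 = 11266.1 m³

11300 m³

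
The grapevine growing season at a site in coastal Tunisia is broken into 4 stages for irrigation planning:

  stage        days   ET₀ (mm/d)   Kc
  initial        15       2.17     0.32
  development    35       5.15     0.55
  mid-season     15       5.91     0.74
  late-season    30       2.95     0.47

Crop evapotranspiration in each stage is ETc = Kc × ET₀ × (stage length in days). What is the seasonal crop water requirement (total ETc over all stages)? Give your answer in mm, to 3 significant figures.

initial: 0.32 × 2.17 × 15 = 10.42 mm
development: 0.55 × 5.15 × 35 = 99.14 mm
mid-season: 0.74 × 5.91 × 15 = 65.60 mm
late-season: 0.47 × 2.95 × 30 = 41.60 mm
Seasonal total = 216.76 mm

217 mm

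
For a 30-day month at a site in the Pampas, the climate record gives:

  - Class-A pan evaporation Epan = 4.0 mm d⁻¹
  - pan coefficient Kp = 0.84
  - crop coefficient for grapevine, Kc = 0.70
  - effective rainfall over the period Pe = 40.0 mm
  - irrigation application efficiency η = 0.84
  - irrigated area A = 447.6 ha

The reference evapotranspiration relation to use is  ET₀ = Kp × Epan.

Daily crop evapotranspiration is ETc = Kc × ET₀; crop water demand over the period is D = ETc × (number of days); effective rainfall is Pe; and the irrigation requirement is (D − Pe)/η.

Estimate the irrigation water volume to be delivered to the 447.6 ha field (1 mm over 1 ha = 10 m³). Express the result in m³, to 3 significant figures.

163000 m³

ET₀ = 0.84 × 4.0 = 3.3600 mm/d
ETc = Kc × ET₀ = 0.70 × 3.3600 = 2.3520 mm/d
Crop demand D = ETc × 30 d = 2.3520 × 30 = 70.560 mm
D − Pe = 70.560 − 40.0 = 30.560 mm
Gross irrigation = 30.560 / 0.84 = 36.381 mm
Volume = 36.381 mm × 447.6 ha × 10 = 162841.4 m³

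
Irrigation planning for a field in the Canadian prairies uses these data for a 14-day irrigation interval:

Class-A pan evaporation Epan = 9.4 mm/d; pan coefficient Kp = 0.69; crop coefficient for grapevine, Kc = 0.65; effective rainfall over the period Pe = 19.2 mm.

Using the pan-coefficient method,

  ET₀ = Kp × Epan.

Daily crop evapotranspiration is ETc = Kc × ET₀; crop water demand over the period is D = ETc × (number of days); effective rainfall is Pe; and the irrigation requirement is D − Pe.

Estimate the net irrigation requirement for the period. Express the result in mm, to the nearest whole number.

ET₀ = 0.69 × 9.4 = 6.4860 mm/d
ETc = Kc × ET₀ = 0.65 × 6.4860 = 4.2159 mm/d
Crop demand D = ETc × 14 d = 4.2159 × 14 = 59.023 mm
D − Pe = 59.023 − 19.2 = 39.823 mm

40 mm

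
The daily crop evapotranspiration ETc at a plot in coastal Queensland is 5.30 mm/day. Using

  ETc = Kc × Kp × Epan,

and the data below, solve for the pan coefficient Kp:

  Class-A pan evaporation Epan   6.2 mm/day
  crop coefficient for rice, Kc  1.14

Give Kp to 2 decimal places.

0.75

ETc = Kc × Kp × Epan  ⇒  Kp = ETc / (Kc × Epan)
Kp = 5.30 / (1.14 × 6.2) = 5.30 / 7.068 = 0.7499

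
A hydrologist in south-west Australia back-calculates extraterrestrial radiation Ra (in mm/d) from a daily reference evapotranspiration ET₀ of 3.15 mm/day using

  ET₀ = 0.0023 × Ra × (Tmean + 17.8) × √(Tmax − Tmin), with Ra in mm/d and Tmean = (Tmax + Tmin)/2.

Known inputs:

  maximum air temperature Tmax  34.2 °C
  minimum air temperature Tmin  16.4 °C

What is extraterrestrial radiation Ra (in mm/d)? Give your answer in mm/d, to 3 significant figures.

7.53 mm/d

Tmean = 25.30 °C; √ΔT = 4.2190
Ra = ET₀ / [0.0023 × (Tmean+17.8) × √ΔT] = 3.15 / (0.0023 × 43.10 × 4.2190) = 7.532 mm/d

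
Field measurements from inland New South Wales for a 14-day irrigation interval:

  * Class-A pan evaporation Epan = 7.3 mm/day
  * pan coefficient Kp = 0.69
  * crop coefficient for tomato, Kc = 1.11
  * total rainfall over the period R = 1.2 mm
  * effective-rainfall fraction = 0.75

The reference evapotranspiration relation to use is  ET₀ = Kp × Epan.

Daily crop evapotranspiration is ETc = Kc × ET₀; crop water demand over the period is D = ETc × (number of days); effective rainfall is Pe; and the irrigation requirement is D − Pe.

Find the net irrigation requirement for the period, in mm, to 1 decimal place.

77.4 mm

ET₀ = 0.69 × 7.3 = 5.0370 mm/d
ETc = Kc × ET₀ = 1.11 × 5.0370 = 5.5911 mm/d
Crop demand D = ETc × 14 d = 5.5911 × 14 = 78.275 mm
Pe = 0.75 × 1.2 = 0.900 mm
D − Pe = 78.275 − 0.900 = 77.375 mm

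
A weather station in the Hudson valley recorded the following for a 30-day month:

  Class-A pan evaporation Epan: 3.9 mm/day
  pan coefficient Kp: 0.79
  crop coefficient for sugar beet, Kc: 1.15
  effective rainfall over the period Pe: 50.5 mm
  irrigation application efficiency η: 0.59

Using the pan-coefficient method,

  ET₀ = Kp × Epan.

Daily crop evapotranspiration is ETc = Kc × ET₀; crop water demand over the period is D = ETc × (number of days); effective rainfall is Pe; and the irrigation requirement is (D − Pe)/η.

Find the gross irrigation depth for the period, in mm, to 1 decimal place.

ET₀ = 0.79 × 3.9 = 3.0810 mm/d
ETc = Kc × ET₀ = 1.15 × 3.0810 = 3.5432 mm/d
Crop demand D = ETc × 30 d = 3.5432 × 30 = 106.296 mm
D − Pe = 106.296 − 50.5 = 55.796 mm
Gross irrigation = 55.796 / 0.59 = 94.569 mm

94.6 mm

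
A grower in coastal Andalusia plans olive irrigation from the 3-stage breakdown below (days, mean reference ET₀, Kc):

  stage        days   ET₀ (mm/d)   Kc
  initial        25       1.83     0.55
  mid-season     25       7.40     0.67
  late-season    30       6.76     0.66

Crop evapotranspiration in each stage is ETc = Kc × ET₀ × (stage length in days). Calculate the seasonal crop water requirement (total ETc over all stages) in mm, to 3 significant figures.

283 mm

initial: 0.55 × 1.83 × 25 = 25.16 mm
mid-season: 0.67 × 7.40 × 25 = 123.95 mm
late-season: 0.66 × 6.76 × 30 = 133.85 mm
Seasonal total = 282.96 mm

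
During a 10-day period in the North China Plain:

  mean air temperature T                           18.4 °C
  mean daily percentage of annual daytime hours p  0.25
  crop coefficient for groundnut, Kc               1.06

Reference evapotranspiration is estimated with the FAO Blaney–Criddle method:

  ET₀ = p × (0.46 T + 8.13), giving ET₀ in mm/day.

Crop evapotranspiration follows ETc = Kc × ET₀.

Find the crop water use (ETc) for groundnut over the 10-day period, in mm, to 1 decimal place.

ET₀ = 0.25 × (0.46 × 18.4 + 8.13) = 0.25 × 16.594 = 4.1485 mm/d
ETc = Kc × ET₀ = 1.06 × 4.1485 = 4.3974 mm/d
Over 10 days: 4.3974 × 10 = 43.974 mm

44.0 mm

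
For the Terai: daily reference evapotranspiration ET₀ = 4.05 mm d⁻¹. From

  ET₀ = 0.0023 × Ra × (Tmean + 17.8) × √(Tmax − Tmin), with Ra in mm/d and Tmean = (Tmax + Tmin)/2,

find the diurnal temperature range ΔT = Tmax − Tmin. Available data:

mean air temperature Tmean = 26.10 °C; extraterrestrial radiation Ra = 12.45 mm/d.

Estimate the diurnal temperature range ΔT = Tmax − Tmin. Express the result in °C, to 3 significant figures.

10.4 °C

√ΔT = ET₀ / [0.0023 × Ra × (Tmean+17.8)] = 4.05 / (0.0023 × 12.45 × 43.90) = 3.2218
ΔT = 3.2218² = 10.380 °C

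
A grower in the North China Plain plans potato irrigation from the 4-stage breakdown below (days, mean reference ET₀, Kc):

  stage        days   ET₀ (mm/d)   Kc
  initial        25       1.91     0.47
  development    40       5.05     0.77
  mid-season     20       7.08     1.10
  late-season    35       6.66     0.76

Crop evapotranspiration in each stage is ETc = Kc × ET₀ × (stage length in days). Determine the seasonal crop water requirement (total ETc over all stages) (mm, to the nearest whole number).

511 mm

initial: 0.47 × 1.91 × 25 = 22.44 mm
development: 0.77 × 5.05 × 40 = 155.54 mm
mid-season: 1.10 × 7.08 × 20 = 155.76 mm
late-season: 0.76 × 6.66 × 35 = 177.16 mm
Seasonal total = 510.90 mm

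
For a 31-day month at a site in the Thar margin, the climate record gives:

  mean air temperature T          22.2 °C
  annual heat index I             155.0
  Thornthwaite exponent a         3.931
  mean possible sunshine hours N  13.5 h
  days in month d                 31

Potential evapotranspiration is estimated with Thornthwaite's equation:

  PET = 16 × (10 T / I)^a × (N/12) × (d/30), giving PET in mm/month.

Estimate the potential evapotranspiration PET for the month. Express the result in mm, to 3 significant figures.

76.4 mm

10T/I = 10 × 22.2 / 155.0 = 1.4323
(10T/I)^a = 1.4323^3.931 = 4.1055
Uncorrected PET = 16 × 4.1055 = 65.688 mm
Correction = (N/12)(d/30) = (13.5/12)(31/30) = 1.1625
PET = 65.688 × 1.1625 = 76.362 mm/month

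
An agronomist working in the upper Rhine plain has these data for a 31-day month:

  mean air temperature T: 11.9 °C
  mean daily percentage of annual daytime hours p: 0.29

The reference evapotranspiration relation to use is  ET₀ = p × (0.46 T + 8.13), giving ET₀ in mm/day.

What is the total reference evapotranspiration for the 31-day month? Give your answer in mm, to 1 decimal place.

122.3 mm

ET₀ = 0.29 × (0.46 × 11.9 + 8.13) = 0.29 × 13.604 = 3.9452 mm/d
Monthly total = 3.9452 × 31 = 122.301 mm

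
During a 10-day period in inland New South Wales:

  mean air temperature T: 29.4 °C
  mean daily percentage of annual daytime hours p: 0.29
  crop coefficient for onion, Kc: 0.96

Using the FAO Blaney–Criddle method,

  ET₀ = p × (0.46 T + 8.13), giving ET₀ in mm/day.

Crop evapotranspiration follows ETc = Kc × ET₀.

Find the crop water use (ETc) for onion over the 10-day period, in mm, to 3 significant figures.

60.3 mm

ET₀ = 0.29 × (0.46 × 29.4 + 8.13) = 0.29 × 21.654 = 6.2797 mm/d
ETc = Kc × ET₀ = 0.96 × 6.2797 = 6.0285 mm/d
Over 10 days: 6.0285 × 10 = 60.285 mm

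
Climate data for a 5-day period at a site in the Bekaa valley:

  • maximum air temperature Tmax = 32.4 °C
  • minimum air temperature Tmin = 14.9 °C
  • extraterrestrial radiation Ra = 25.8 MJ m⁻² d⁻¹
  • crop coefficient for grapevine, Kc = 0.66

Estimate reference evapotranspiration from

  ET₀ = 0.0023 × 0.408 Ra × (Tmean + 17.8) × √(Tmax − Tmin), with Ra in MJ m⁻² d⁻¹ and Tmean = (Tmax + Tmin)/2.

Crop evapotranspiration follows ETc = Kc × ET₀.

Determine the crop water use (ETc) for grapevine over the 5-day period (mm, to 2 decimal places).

Tmean = (32.4 + 14.9)/2 = 23.65 °C
0.408 Ra = 0.408 × 25.8 = 10.5264 mm/d equivalent
ET₀ = 0.0023 × 10.5264 × (23.65 + 17.8) × √17.5 = 0.0023 × 10.5264 × 41.45 × 4.1833 = 4.1981 mm/d
ETc = Kc × ET₀ = 0.66 × 4.1981 = 2.7707 mm/d
Over 5 days: 2.7707 × 5 = 13.854 mm

13.85 mm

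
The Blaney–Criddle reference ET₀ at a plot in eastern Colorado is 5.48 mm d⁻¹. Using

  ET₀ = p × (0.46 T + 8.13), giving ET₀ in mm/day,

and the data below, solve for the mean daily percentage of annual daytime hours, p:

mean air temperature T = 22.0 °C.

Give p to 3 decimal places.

p = ET₀ / (0.46 T + 8.13) = 5.48 / (0.46 × 22.0 + 8.13) = 5.48 / 18.250 = 0.3003

0.300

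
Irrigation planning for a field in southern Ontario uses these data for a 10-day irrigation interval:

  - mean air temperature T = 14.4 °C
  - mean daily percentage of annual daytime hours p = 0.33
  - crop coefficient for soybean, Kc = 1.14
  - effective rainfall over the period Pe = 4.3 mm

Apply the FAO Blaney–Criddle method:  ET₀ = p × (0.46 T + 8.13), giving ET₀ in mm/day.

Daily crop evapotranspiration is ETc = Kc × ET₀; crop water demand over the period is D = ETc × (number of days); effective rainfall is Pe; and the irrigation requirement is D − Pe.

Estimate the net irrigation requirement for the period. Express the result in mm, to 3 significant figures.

51.2 mm

ET₀ = 0.33 × (0.46 × 14.4 + 8.13) = 0.33 × 14.754 = 4.8688 mm/d
ETc = Kc × ET₀ = 1.14 × 4.8688 = 5.5504 mm/d
Crop demand D = ETc × 10 d = 5.5504 × 10 = 55.504 mm
D − Pe = 55.504 − 4.3 = 51.204 mm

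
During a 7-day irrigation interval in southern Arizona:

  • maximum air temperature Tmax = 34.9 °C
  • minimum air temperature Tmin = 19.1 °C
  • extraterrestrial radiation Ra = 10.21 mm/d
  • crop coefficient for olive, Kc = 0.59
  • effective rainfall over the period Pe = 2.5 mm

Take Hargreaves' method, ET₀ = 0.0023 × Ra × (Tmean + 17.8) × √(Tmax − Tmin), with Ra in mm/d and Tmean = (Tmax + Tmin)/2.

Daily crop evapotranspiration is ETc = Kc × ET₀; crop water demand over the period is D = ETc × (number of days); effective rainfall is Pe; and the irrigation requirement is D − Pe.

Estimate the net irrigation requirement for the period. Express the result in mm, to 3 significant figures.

14.8 mm

Tmean = (34.9 + 19.1)/2 = 27.00 °C
ET₀ = 0.0023 × 10.21 × (27.00 + 17.8) × √15.8 = 0.0023 × 10.21 × 44.80 × 3.9749 = 4.1817 mm/d
ETc = Kc × ET₀ = 0.59 × 4.1817 = 2.4672 mm/d
Crop demand D = ETc × 7 d = 2.4672 × 7 = 17.270 mm
D − Pe = 17.270 − 2.5 = 14.770 mm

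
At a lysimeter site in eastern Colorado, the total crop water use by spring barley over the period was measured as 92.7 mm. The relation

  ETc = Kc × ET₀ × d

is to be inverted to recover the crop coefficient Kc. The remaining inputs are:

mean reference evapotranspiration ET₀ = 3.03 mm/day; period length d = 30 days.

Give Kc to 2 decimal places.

1.02

ETc = Kc × ET₀ × d  ⇒  Kc = ETc / (ET₀ × d)
Kc = 92.7 / (3.03 × 30) = 92.7 / 90.90 = 1.0198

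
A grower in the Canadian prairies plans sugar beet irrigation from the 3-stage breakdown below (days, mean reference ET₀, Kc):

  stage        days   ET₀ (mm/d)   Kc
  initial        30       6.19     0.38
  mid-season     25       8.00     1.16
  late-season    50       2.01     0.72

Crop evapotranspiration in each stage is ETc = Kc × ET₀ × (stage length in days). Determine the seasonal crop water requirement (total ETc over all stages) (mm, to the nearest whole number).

initial: 0.38 × 6.19 × 30 = 70.57 mm
mid-season: 1.16 × 8.00 × 25 = 232.00 mm
late-season: 0.72 × 2.01 × 50 = 72.36 mm
Seasonal total = 374.93 mm

375 mm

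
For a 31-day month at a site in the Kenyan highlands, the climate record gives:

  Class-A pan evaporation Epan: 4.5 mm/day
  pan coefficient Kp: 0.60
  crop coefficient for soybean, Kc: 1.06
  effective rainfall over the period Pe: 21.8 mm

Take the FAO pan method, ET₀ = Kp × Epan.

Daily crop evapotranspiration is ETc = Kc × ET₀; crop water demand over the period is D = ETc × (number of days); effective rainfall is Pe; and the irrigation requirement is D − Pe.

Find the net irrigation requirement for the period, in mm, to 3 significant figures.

ET₀ = 0.60 × 4.5 = 2.7000 mm/d
ETc = Kc × ET₀ = 1.06 × 2.7000 = 2.8620 mm/d
Crop demand D = ETc × 31 d = 2.8620 × 31 = 88.722 mm
D − Pe = 88.722 − 21.8 = 66.922 mm

66.9 mm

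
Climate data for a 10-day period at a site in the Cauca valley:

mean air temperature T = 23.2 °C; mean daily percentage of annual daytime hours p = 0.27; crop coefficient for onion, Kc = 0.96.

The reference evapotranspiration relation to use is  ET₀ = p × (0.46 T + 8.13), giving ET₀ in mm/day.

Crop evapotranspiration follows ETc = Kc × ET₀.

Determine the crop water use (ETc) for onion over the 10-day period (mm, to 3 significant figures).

ET₀ = 0.27 × (0.46 × 23.2 + 8.13) = 0.27 × 18.802 = 5.0765 mm/d
ETc = Kc × ET₀ = 0.96 × 5.0765 = 4.8734 mm/d
Over 10 days: 4.8734 × 10 = 48.734 mm

48.7 mm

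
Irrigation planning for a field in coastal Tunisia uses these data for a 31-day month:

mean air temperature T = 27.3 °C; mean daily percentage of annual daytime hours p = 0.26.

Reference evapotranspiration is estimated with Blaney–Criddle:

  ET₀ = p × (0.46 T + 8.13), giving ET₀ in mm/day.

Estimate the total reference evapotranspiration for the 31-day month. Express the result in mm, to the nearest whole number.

167 mm

ET₀ = 0.26 × (0.46 × 27.3 + 8.13) = 0.26 × 20.688 = 5.3789 mm/d
Monthly total = 5.3789 × 31 = 166.746 mm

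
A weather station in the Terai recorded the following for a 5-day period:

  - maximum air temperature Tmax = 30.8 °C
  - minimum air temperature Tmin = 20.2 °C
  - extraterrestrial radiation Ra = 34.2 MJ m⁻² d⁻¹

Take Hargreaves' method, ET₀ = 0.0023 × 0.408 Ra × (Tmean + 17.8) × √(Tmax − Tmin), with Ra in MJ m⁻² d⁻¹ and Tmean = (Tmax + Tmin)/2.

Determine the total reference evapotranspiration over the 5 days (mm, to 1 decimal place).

22.6 mm

Tmean = (30.8 + 20.2)/2 = 25.50 °C
0.408 Ra = 0.408 × 34.2 = 13.9536 mm/d equivalent
ET₀ = 0.0023 × 13.9536 × (25.50 + 17.8) × √10.6 = 0.0023 × 13.9536 × 43.30 × 3.2558 = 4.5244 mm/d
Over 5 days: 4.5244 × 5 = 22.622 mm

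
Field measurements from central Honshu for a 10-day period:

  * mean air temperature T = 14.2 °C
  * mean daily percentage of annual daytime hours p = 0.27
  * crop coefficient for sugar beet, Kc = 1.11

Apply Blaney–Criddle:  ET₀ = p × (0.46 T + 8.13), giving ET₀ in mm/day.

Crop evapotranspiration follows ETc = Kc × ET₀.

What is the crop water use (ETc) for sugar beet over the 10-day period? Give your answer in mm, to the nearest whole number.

ET₀ = 0.27 × (0.46 × 14.2 + 8.13) = 0.27 × 14.662 = 3.9587 mm/d
ETc = Kc × ET₀ = 1.11 × 3.9587 = 4.3942 mm/d
Over 10 days: 4.3942 × 10 = 43.942 mm

44 mm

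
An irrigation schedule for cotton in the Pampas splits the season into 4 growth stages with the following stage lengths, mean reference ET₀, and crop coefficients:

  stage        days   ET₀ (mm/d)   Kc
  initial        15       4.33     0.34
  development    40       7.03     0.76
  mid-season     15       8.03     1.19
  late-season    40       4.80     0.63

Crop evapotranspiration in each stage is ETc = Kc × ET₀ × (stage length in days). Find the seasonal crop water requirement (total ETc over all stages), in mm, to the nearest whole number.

500 mm

initial: 0.34 × 4.33 × 15 = 22.08 mm
development: 0.76 × 7.03 × 40 = 213.71 mm
mid-season: 1.19 × 8.03 × 15 = 143.34 mm
late-season: 0.63 × 4.80 × 40 = 120.96 mm
Seasonal total = 500.09 mm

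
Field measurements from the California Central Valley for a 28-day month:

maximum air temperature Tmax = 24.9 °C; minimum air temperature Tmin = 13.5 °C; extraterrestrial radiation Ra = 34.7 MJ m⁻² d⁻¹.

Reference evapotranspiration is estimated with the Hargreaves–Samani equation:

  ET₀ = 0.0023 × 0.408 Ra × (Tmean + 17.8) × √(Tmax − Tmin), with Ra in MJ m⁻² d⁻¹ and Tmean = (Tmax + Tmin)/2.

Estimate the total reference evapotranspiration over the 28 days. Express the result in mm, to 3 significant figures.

114 mm

Tmean = (24.9 + 13.5)/2 = 19.20 °C
0.408 Ra = 0.408 × 34.7 = 14.1576 mm/d equivalent
ET₀ = 0.0023 × 14.1576 × (19.20 + 17.8) × √11.4 = 0.0023 × 14.1576 × 37.00 × 3.3764 = 4.0679 mm/d
Over 28 days: 4.0679 × 28 = 113.901 mm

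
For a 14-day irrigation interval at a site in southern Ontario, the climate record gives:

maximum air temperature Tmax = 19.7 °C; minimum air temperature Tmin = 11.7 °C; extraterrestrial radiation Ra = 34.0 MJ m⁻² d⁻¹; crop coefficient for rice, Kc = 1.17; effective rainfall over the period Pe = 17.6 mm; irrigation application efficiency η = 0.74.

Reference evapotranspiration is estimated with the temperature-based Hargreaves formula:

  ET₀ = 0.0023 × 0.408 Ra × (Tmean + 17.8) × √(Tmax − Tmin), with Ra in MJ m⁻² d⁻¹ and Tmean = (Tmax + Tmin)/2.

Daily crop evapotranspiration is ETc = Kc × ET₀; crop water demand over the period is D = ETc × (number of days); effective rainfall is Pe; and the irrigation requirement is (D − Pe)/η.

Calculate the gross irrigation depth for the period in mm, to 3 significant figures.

Tmean = (19.7 + 11.7)/2 = 15.70 °C
0.408 Ra = 0.408 × 34.0 = 13.8720 mm/d equivalent
ET₀ = 0.0023 × 13.8720 × (15.70 + 17.8) × √8.0 = 0.0023 × 13.8720 × 33.50 × 2.8284 = 3.0231 mm/d
ETc = Kc × ET₀ = 1.17 × 3.0231 = 3.5370 mm/d
Crop demand D = ETc × 14 d = 3.5370 × 14 = 49.518 mm
D − Pe = 49.518 − 17.6 = 31.918 mm
Gross irrigation = 31.918 / 0.74 = 43.132 mm

43.1 mm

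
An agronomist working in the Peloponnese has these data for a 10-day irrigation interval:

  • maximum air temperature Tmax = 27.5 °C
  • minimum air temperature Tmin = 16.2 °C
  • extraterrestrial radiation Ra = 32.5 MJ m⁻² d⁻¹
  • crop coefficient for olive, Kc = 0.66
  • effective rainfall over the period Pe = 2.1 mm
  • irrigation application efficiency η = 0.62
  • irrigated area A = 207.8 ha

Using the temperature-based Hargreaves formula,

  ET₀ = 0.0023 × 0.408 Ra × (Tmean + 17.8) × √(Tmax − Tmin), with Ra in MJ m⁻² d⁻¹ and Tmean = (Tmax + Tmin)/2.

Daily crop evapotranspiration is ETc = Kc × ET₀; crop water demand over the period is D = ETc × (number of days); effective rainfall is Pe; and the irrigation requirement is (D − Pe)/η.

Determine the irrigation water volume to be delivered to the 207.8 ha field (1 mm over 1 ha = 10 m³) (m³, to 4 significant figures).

82880 m³

Tmean = (27.5 + 16.2)/2 = 21.85 °C
0.408 Ra = 0.408 × 32.5 = 13.2600 mm/d equivalent
ET₀ = 0.0023 × 13.2600 × (21.85 + 17.8) × √11.3 = 0.0023 × 13.2600 × 39.65 × 3.3615 = 4.0649 mm/d
ETc = Kc × ET₀ = 0.66 × 4.0649 = 2.6828 mm/d
Crop demand D = ETc × 10 d = 2.6828 × 10 = 26.828 mm
D − Pe = 26.828 − 2.1 = 24.728 mm
Gross irrigation = 24.728 / 0.62 = 39.884 mm
Volume = 39.884 mm × 207.8 ha × 10 = 82879.0 m³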